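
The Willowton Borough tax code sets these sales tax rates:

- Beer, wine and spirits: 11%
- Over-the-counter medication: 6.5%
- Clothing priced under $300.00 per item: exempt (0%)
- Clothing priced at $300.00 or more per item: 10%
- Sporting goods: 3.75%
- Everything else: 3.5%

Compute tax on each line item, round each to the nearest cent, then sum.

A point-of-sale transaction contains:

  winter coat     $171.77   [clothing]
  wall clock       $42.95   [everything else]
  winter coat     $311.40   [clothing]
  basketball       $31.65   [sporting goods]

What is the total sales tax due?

$33.83

Winter coat $171.77: clothing, under $300.00 → 0% → $0.00
Wall clock $42.95: everything else → 3.5% → $1.50
Winter coat $311.40: clothing, $300.00 or more → 10% → $31.14
Basketball $31.65: sporting goods → 3.75% → $1.19
Total tax = $1.50 + $31.14 + $1.19 = $33.83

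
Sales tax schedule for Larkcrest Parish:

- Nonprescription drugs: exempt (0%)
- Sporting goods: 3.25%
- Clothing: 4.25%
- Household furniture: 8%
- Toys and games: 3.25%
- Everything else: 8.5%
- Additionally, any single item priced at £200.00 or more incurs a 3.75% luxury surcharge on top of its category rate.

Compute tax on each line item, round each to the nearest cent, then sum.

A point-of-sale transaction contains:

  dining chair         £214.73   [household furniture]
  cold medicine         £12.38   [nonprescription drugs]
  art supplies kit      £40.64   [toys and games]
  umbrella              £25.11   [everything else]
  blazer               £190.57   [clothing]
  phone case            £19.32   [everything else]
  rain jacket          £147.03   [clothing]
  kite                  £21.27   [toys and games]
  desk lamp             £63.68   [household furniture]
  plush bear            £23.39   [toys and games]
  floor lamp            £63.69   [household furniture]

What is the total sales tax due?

Dining chair £214.73: household furniture → 8% + 3.75% surcharge = 11.75% → £25.23
Cold medicine £12.38: nonprescription drugs → 0% → £0.00
Art supplies kit £40.64: toys and games → 3.25% → £1.32
Umbrella £25.11: everything else → 8.5% → £2.13
Blazer £190.57: clothing → 4.25% → £8.10
Phone case £19.32: everything else → 8.5% → £1.64
Rain jacket £147.03: clothing → 4.25% → £6.25
Kite £21.27: toys and games → 3.25% → £0.69
Desk lamp £63.68: household furniture → 8% → £5.09
Plush bear £23.39: toys and games → 3.25% → £0.76
Floor lamp £63.69: household furniture → 8% → £5.10
Total tax = £25.23 + £1.32 + £2.13 + £8.10 + £1.64 + £6.25 + £0.69 + £5.09 + £0.76 + £5.10 = £56.31

£56.31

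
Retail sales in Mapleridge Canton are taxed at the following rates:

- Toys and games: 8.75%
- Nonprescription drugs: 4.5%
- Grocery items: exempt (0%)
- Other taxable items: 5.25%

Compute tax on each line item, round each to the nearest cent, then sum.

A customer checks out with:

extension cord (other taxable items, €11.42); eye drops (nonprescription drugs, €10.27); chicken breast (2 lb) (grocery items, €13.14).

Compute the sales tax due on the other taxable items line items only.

€0.60

Extension cord €11.42: other taxable items → 5.25% → €0.60
Tax on other taxable items = €0.60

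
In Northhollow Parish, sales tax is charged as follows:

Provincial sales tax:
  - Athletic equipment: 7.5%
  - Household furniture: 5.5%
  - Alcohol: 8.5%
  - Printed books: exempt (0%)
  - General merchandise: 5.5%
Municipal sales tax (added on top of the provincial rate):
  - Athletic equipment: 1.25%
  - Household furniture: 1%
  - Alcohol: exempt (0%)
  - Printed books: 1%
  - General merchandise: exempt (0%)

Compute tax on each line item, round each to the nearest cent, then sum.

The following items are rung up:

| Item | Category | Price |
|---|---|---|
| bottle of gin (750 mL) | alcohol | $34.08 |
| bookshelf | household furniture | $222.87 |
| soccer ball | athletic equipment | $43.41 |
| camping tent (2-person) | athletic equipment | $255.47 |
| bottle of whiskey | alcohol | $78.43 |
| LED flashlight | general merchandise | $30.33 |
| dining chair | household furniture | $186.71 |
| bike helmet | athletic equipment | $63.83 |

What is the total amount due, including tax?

$984.74

Bottle of gin (750 mL) $34.08: alcohol → 8.5% + 0% municipal = 8.5% → $2.90
Bookshelf $222.87: household furniture → 5.5% + 1% municipal = 6.5% → $14.49
Soccer ball $43.41: athletic equipment → 7.5% + 1.25% municipal = 8.75% → $3.80
Camping tent (2-person) $255.47: athletic equipment → 7.5% + 1.25% municipal = 8.75% → $22.35
Bottle of whiskey $78.43: alcohol → 8.5% + 0% municipal = 8.5% → $6.67
LED flashlight $30.33: general merchandise → 5.5% + 0% municipal = 5.5% → $1.67
Dining chair $186.71: household furniture → 5.5% + 1% municipal = 6.5% → $12.14
Bike helmet $63.83: athletic equipment → 7.5% + 1.25% municipal = 8.75% → $5.59
Subtotal = $915.13; tax = $69.61; total due = $984.74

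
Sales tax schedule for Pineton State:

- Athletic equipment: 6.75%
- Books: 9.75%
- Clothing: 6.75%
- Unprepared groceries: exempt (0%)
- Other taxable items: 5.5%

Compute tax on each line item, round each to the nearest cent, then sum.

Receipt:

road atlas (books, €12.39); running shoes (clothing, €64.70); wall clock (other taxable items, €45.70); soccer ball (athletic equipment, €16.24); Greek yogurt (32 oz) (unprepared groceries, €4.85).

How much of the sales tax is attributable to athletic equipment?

€1.10

Soccer ball €16.24: athletic equipment → 6.75% → €1.10
Tax on athletic equipment = €1.10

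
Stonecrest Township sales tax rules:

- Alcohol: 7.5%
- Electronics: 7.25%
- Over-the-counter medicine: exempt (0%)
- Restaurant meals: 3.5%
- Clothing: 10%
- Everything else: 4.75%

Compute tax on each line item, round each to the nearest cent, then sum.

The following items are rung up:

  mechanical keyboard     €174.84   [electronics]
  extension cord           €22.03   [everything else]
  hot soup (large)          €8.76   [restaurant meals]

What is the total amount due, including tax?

Mechanical keyboard €174.84: electronics → 7.25% → €12.68
Extension cord €22.03: everything else → 4.75% → €1.05
Hot soup (large) €8.76: restaurant meals → 3.5% → €0.31
Subtotal = €205.63; tax = €14.04; total due = €219.67

€219.67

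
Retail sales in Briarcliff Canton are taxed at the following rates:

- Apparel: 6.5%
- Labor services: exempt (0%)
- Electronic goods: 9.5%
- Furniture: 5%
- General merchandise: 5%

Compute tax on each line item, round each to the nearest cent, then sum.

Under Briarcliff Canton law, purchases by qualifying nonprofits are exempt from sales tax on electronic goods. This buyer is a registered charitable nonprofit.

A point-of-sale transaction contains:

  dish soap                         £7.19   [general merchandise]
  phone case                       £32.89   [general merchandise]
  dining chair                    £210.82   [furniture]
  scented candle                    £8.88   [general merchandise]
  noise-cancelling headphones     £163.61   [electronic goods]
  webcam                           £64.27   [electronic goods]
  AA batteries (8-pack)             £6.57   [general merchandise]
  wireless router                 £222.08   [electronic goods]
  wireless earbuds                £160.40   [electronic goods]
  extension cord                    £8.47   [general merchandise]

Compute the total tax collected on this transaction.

£13.73

Dish soap £7.19: general merchandise → 5% → £0.36
Phone case £32.89: general merchandise → 5% → £1.64
Dining chair £210.82: furniture → 5% → £10.54
Scented candle £8.88: general merchandise → 5% → £0.44
Noise-cancelling headphones £163.61: electronic goods, buyer-exempt → 0% → £0.00
Webcam £64.27: electronic goods, buyer-exempt → 0% → £0.00
AA batteries (8-pack) £6.57: general merchandise → 5% → £0.33
Wireless router £222.08: electronic goods, buyer-exempt → 0% → £0.00
Wireless earbuds £160.40: electronic goods, buyer-exempt → 0% → £0.00
Extension cord £8.47: general merchandise → 5% → £0.42
Total tax = £0.36 + £1.64 + £10.54 + £0.44 + £0.33 + £0.42 = £13.73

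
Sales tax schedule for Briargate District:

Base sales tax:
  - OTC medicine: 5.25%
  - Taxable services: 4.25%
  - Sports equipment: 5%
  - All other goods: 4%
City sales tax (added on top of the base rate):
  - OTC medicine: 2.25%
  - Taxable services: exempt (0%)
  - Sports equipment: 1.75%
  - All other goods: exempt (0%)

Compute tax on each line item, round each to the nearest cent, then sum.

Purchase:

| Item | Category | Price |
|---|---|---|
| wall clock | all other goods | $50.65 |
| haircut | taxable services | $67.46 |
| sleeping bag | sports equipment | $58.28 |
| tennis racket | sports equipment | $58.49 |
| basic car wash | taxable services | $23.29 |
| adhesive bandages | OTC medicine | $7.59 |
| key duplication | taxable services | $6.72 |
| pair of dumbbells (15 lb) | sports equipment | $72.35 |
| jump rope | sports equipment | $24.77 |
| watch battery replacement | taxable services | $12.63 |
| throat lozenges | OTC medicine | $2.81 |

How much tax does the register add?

$21.93

Wall clock $50.65: all other goods → 4% + 0% city = 4% → $2.03
Haircut $67.46: taxable services → 4.25% + 0% city = 4.25% → $2.87
Sleeping bag $58.28: sports equipment → 5% + 1.75% city = 6.75% → $3.93
Tennis racket $58.49: sports equipment → 5% + 1.75% city = 6.75% → $3.95
Basic car wash $23.29: taxable services → 4.25% + 0% city = 4.25% → $0.99
Adhesive bandages $7.59: OTC medicine → 5.25% + 2.25% city = 7.5% → $0.57
Key duplication $6.72: taxable services → 4.25% + 0% city = 4.25% → $0.29
Pair of dumbbells (15 lb) $72.35: sports equipment → 5% + 1.75% city = 6.75% → $4.88
Jump rope $24.77: sports equipment → 5% + 1.75% city = 6.75% → $1.67
Watch battery replacement $12.63: taxable services → 4.25% + 0% city = 4.25% → $0.54
Throat lozenges $2.81: OTC medicine → 5.25% + 2.25% city = 7.5% → $0.21
Total tax = $2.03 + $2.87 + $3.93 + $3.95 + $0.99 + $0.57 + $0.29 + $4.88 + $1.67 + $0.54 + $0.21 = $21.93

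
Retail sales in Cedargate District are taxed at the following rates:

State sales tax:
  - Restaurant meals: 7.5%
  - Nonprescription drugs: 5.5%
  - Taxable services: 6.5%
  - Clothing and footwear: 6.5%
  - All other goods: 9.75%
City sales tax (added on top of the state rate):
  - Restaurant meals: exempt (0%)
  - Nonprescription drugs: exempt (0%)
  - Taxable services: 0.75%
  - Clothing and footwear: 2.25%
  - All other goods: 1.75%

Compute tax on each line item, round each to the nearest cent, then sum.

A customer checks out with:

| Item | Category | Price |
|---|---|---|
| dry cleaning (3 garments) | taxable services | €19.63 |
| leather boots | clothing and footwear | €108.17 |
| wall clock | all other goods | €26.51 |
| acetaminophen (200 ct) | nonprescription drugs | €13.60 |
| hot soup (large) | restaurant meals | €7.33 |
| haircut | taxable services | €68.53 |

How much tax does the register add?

€20.20

Dry cleaning (3 garments) €19.63: taxable services → 6.5% + 0.75% city = 7.25% → €1.42
Leather boots €108.17: clothing and footwear → 6.5% + 2.25% city = 8.75% → €9.46
Wall clock €26.51: all other goods → 9.75% + 1.75% city = 11.5% → €3.05
Acetaminophen (200 ct) €13.60: nonprescription drugs → 5.5% + 0% city = 5.5% → €0.75
Hot soup (large) €7.33: restaurant meals → 7.5% + 0% city = 7.5% → €0.55
Haircut €68.53: taxable services → 6.5% + 0.75% city = 7.25% → €4.97
Total tax = €1.42 + €9.46 + €3.05 + €0.75 + €0.55 + €4.97 = €20.20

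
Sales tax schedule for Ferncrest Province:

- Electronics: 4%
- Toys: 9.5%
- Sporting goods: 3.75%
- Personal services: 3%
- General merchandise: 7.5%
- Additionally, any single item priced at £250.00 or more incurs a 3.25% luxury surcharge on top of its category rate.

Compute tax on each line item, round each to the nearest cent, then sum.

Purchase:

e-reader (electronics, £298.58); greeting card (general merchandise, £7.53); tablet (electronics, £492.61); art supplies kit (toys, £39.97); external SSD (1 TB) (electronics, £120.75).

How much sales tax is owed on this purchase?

E-reader £298.58: electronics → 4% + 3.25% surcharge = 7.25% → £21.65
Greeting card £7.53: general merchandise → 7.5% → £0.56
Tablet £492.61: electronics → 4% + 3.25% surcharge = 7.25% → £35.71
Art supplies kit £39.97: toys → 9.5% → £3.80
External SSD (1 TB) £120.75: electronics → 4% → £4.83
Total tax = £21.65 + £0.56 + £35.71 + £3.80 + £4.83 = £66.55

£66.55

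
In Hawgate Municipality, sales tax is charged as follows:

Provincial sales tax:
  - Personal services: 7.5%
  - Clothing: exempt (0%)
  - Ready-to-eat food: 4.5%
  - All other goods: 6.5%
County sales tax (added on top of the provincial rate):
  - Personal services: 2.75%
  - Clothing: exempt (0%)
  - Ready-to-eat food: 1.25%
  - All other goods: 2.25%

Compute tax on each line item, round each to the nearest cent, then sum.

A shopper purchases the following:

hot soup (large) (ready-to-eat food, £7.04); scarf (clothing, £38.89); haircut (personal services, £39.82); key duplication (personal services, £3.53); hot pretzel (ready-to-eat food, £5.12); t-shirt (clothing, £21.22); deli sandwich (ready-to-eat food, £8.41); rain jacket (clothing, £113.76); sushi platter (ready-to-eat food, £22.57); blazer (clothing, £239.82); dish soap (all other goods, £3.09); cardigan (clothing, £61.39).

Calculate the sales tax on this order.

£7.18

Hot soup (large) £7.04: ready-to-eat food → 4.5% + 1.25% county = 5.75% → £0.40
Scarf £38.89: clothing → 0% + 0% county = 0% → £0.00
Haircut £39.82: personal services → 7.5% + 2.75% county = 10.25% → £4.08
Key duplication £3.53: personal services → 7.5% + 2.75% county = 10.25% → £0.36
Hot pretzel £5.12: ready-to-eat food → 4.5% + 1.25% county = 5.75% → £0.29
T-shirt £21.22: clothing → 0% + 0% county = 0% → £0.00
Deli sandwich £8.41: ready-to-eat food → 4.5% + 1.25% county = 5.75% → £0.48
Rain jacket £113.76: clothing → 0% + 0% county = 0% → £0.00
Sushi platter £22.57: ready-to-eat food → 4.5% + 1.25% county = 5.75% → £1.30
Blazer £239.82: clothing → 0% + 0% county = 0% → £0.00
Dish soap £3.09: all other goods → 6.5% + 2.25% county = 8.75% → £0.27
Cardigan £61.39: clothing → 0% + 0% county = 0% → £0.00
Total tax = £0.40 + £4.08 + £0.36 + £0.29 + £0.48 + £1.30 + £0.27 = £7.18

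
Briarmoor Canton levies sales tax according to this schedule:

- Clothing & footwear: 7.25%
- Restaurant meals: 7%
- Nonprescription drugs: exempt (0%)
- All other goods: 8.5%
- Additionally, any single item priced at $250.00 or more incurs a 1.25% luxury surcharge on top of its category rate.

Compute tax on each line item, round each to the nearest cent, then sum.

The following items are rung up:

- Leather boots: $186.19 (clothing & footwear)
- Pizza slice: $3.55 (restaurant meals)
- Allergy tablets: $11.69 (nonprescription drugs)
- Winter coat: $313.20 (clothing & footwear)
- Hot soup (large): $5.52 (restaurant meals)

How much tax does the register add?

$40.76

Leather boots $186.19: clothing & footwear → 7.25% → $13.50
Pizza slice $3.55: restaurant meals → 7% → $0.25
Allergy tablets $11.69: nonprescription drugs → 0% → $0.00
Winter coat $313.20: clothing & footwear → 7.25% + 1.25% surcharge = 8.5% → $26.62
Hot soup (large) $5.52: restaurant meals → 7% → $0.39
Total tax = $13.50 + $0.25 + $26.62 + $0.39 = $40.76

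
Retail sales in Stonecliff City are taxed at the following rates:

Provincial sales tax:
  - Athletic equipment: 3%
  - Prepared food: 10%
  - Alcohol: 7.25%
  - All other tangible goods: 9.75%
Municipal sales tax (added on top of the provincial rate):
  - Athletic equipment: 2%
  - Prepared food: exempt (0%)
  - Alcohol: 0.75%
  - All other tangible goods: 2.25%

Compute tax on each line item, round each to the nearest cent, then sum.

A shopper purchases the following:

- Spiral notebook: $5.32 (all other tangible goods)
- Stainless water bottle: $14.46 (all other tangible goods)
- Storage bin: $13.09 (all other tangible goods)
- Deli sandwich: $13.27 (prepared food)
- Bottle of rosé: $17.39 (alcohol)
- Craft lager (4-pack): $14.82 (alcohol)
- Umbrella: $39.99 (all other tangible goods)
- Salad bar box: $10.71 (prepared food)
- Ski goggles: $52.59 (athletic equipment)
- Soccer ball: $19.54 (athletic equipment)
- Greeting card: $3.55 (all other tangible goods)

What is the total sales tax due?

$17.77

Spiral notebook $5.32: all other tangible goods → 9.75% + 2.25% municipal = 12% → $0.64
Stainless water bottle $14.46: all other tangible goods → 9.75% + 2.25% municipal = 12% → $1.74
Storage bin $13.09: all other tangible goods → 9.75% + 2.25% municipal = 12% → $1.57
Deli sandwich $13.27: prepared food → 10% + 0% municipal = 10% → $1.33
Bottle of rosé $17.39: alcohol → 7.25% + 0.75% municipal = 8% → $1.39
Craft lager (4-pack) $14.82: alcohol → 7.25% + 0.75% municipal = 8% → $1.19
Umbrella $39.99: all other tangible goods → 9.75% + 2.25% municipal = 12% → $4.80
Salad bar box $10.71: prepared food → 10% + 0% municipal = 10% → $1.07
Ski goggles $52.59: athletic equipment → 3% + 2% municipal = 5% → $2.63
Soccer ball $19.54: athletic equipment → 3% + 2% municipal = 5% → $0.98
Greeting card $3.55: all other tangible goods → 9.75% + 2.25% municipal = 12% → $0.43
Total tax = $0.64 + $1.74 + $1.57 + $1.33 + $1.39 + $1.19 + $4.80 + $1.07 + $2.63 + $0.98 + $0.43 = $17.77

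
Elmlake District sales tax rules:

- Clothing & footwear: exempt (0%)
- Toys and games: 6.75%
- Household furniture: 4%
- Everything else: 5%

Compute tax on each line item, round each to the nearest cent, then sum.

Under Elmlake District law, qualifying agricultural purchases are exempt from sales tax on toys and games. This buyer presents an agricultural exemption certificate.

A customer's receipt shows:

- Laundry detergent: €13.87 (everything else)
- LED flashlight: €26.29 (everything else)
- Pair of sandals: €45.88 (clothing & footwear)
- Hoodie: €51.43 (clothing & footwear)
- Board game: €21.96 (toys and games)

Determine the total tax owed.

€2.00

Laundry detergent €13.87: everything else → 5% → €0.69
LED flashlight €26.29: everything else → 5% → €1.31
Pair of sandals €45.88: clothing & footwear → 0% → €0.00
Hoodie €51.43: clothing & footwear → 0% → €0.00
Board game €21.96: toys and games, buyer-exempt → 0% → €0.00
Total tax = €0.69 + €1.31 = €2.00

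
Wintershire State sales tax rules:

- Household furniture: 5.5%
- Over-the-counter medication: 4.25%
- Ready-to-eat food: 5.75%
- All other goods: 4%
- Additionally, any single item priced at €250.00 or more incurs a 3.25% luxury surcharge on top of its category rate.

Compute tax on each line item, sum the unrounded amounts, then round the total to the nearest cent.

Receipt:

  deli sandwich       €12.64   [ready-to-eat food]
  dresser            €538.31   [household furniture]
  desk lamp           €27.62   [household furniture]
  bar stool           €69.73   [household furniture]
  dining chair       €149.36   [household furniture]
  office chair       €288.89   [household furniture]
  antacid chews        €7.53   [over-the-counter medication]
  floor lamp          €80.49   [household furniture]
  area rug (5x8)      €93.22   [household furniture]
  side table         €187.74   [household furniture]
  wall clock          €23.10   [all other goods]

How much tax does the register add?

Deli sandwich €12.64: ready-to-eat food → 5.75% → €0.7268
Dresser €538.31: household furniture → 5.5% + 3.25% surcharge = 8.75% → €47.102125
Desk lamp €27.62: household furniture → 5.5% → €1.5191
Bar stool €69.73: household furniture → 5.5% → €3.83515
Dining chair €149.36: household furniture → 5.5% → €8.2148
Office chair €288.89: household furniture → 5.5% + 3.25% surcharge = 8.75% → €25.277875
Antacid chews €7.53: over-the-counter medication → 4.25% → €0.320025
Floor lamp €80.49: household furniture → 5.5% → €4.42695
Area rug (5x8) €93.22: household furniture → 5.5% → €5.1271
Side table €187.74: household furniture → 5.5% → €10.3257
Wall clock €23.10: all other goods → 4% → €0.924
Unrounded tax sum = €107.799625 → €107.80

€107.80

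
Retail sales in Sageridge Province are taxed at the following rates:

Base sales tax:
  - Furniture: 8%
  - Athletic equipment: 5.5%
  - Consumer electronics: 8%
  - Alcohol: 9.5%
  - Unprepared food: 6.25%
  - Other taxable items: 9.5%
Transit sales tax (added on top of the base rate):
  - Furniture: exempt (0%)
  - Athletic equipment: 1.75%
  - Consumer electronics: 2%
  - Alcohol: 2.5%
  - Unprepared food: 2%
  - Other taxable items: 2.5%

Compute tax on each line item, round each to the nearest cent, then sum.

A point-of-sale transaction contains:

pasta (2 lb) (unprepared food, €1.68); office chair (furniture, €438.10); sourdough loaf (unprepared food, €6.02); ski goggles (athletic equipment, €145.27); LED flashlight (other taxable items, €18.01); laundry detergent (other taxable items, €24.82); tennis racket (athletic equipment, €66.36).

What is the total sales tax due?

€56.17

Pasta (2 lb) €1.68: unprepared food → 6.25% + 2% transit = 8.25% → €0.14
Office chair €438.10: furniture → 8% + 0% transit = 8% → €35.05
Sourdough loaf €6.02: unprepared food → 6.25% + 2% transit = 8.25% → €0.50
Ski goggles €145.27: athletic equipment → 5.5% + 1.75% transit = 7.25% → €10.53
LED flashlight €18.01: other taxable items → 9.5% + 2.5% transit = 12% → €2.16
Laundry detergent €24.82: other taxable items → 9.5% + 2.5% transit = 12% → €2.98
Tennis racket €66.36: athletic equipment → 5.5% + 1.75% transit = 7.25% → €4.81
Total tax = €0.14 + €35.05 + €0.50 + €10.53 + €2.16 + €2.98 + €4.81 = €56.17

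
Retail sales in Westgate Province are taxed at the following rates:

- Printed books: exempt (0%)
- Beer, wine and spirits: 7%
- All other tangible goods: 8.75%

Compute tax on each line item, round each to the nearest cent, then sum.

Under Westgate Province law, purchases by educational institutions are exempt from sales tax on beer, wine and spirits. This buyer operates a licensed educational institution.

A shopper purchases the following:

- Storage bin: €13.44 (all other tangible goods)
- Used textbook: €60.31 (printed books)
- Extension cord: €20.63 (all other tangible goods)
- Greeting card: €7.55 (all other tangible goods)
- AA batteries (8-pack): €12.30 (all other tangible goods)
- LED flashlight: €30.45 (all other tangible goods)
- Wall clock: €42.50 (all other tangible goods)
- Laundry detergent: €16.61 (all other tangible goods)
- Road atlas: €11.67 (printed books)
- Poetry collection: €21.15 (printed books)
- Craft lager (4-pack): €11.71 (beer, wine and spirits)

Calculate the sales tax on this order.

Storage bin €13.44: all other tangible goods → 8.75% → €1.18
Used textbook €60.31: printed books → 0% → €0.00
Extension cord €20.63: all other tangible goods → 8.75% → €1.81
Greeting card €7.55: all other tangible goods → 8.75% → €0.66
AA batteries (8-pack) €12.30: all other tangible goods → 8.75% → €1.08
LED flashlight €30.45: all other tangible goods → 8.75% → €2.66
Wall clock €42.50: all other tangible goods → 8.75% → €3.72
Laundry detergent €16.61: all other tangible goods → 8.75% → €1.45
Road atlas €11.67: printed books → 0% → €0.00
Poetry collection €21.15: printed books → 0% → €0.00
Craft lager (4-pack) €11.71: beer, wine and spirits, buyer-exempt → 0% → €0.00
Total tax = €1.18 + €1.81 + €0.66 + €1.08 + €2.66 + €3.72 + €1.45 = €12.56

€12.56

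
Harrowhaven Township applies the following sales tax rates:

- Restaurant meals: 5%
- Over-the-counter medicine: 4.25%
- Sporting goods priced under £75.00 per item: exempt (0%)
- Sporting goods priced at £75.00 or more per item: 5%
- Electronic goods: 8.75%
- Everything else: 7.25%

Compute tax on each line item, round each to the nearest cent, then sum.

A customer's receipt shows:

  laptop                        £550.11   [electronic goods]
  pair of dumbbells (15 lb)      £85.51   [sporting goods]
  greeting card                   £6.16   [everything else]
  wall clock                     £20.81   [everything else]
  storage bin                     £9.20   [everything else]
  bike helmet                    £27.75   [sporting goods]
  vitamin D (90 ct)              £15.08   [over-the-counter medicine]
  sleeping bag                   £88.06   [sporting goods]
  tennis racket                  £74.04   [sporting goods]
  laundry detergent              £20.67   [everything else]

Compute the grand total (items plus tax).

£958.97

Laptop £550.11: electronic goods → 8.75% → £48.13
Pair of dumbbells (15 lb) £85.51: sporting goods, £75.00 or more → 5% → £4.28
Greeting card £6.16: everything else → 7.25% → £0.45
Wall clock £20.81: everything else → 7.25% → £1.51
Storage bin £9.20: everything else → 7.25% → £0.67
Bike helmet £27.75: sporting goods, under £75.00 → 0% → £0.00
Vitamin D (90 ct) £15.08: over-the-counter medicine → 4.25% → £0.64
Sleeping bag £88.06: sporting goods, £75.00 or more → 5% → £4.40
Tennis racket £74.04: sporting goods, under £75.00 → 0% → £0.00
Laundry detergent £20.67: everything else → 7.25% → £1.50
Subtotal = £897.39; tax = £61.58; total due = £958.97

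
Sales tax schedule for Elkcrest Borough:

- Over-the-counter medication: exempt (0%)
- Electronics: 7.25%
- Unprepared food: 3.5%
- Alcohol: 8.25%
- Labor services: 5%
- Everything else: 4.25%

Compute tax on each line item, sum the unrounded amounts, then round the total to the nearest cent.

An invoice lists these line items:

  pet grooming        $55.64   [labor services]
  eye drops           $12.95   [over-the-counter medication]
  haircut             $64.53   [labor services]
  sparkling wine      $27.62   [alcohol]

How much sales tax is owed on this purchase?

$8.29

Pet grooming $55.64: labor services → 5% → $2.782
Eye drops $12.95: over-the-counter medication → 0% → $0.00
Haircut $64.53: labor services → 5% → $3.2265
Sparkling wine $27.62: alcohol → 8.25% → $2.27865
Unrounded tax sum = $8.28715 → $8.29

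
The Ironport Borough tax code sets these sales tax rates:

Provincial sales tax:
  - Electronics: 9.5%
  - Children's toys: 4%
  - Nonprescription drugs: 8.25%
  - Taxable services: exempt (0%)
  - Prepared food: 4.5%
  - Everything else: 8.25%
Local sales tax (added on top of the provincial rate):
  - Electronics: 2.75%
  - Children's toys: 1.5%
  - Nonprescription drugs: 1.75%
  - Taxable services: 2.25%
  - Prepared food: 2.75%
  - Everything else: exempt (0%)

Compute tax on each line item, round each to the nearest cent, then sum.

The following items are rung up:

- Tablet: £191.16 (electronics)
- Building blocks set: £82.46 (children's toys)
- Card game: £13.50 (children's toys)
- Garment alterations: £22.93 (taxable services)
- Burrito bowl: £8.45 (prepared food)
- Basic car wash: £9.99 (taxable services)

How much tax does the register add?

£30.05

Tablet £191.16: electronics → 9.5% + 2.75% local = 12.25% → £23.42
Building blocks set £82.46: children's toys → 4% + 1.5% local = 5.5% → £4.54
Card game £13.50: children's toys → 4% + 1.5% local = 5.5% → £0.74
Garment alterations £22.93: taxable services → 0% + 2.25% local = 2.25% → £0.52
Burrito bowl £8.45: prepared food → 4.5% + 2.75% local = 7.25% → £0.61
Basic car wash £9.99: taxable services → 0% + 2.25% local = 2.25% → £0.22
Total tax = £23.42 + £4.54 + £0.74 + £0.52 + £0.61 + £0.22 = £30.05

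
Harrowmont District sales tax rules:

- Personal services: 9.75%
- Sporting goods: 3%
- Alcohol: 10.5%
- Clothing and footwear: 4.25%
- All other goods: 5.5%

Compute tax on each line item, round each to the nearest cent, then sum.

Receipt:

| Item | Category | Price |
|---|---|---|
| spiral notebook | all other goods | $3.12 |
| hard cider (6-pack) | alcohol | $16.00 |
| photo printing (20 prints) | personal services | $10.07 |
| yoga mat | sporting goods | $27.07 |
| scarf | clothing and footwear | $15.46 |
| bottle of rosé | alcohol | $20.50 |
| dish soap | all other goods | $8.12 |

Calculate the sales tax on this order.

$6.90

Spiral notebook $3.12: all other goods → 5.5% → $0.17
Hard cider (6-pack) $16.00: alcohol → 10.5% → $1.68
Photo printing (20 prints) $10.07: personal services → 9.75% → $0.98
Yoga mat $27.07: sporting goods → 3% → $0.81
Scarf $15.46: clothing and footwear → 4.25% → $0.66
Bottle of rosé $20.50: alcohol → 10.5% → $2.15
Dish soap $8.12: all other goods → 5.5% → $0.45
Total tax = $0.17 + $1.68 + $0.98 + $0.81 + $0.66 + $2.15 + $0.45 = $6.90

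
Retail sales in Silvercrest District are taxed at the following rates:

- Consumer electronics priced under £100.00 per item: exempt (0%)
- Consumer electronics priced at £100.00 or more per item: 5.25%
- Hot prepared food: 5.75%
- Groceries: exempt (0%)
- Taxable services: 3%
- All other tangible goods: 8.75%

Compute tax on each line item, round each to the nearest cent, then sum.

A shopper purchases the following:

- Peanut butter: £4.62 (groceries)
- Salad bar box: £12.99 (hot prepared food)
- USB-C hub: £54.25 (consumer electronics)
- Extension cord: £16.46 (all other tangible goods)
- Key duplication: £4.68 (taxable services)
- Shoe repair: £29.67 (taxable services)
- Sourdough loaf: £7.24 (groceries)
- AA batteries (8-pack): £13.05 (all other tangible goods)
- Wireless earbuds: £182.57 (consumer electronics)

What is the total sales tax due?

£13.94

Peanut butter £4.62: groceries → 0% → £0.00
Salad bar box £12.99: hot prepared food → 5.75% → £0.75
USB-C hub £54.25: consumer electronics, under £100.00 → 0% → £0.00
Extension cord £16.46: all other tangible goods → 8.75% → £1.44
Key duplication £4.68: taxable services → 3% → £0.14
Shoe repair £29.67: taxable services → 3% → £0.89
Sourdough loaf £7.24: groceries → 0% → £0.00
AA batteries (8-pack) £13.05: all other tangible goods → 8.75% → £1.14
Wireless earbuds £182.57: consumer electronics, £100.00 or more → 5.25% → £9.58
Total tax = £0.75 + £1.44 + £0.14 + £0.89 + £1.14 + £9.58 = £13.94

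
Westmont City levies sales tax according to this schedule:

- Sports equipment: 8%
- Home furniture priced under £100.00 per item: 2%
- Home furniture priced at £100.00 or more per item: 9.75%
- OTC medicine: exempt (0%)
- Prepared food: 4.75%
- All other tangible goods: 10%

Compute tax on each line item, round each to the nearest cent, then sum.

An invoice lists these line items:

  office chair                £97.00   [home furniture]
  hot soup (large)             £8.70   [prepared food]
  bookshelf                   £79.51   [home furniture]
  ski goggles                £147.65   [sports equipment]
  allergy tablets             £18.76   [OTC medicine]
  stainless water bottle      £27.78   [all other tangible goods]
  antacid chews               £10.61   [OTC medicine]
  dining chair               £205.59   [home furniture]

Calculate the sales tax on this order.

£38.58

Office chair £97.00: home furniture, under £100.00 → 2% → £1.94
Hot soup (large) £8.70: prepared food → 4.75% → £0.41
Bookshelf £79.51: home furniture, under £100.00 → 2% → £1.59
Ski goggles £147.65: sports equipment → 8% → £11.81
Allergy tablets £18.76: OTC medicine → 0% → £0.00
Stainless water bottle £27.78: all other tangible goods → 10% → £2.78
Antacid chews £10.61: OTC medicine → 0% → £0.00
Dining chair £205.59: home furniture, £100.00 or more → 9.75% → £20.05
Total tax = £1.94 + £0.41 + £1.59 + £11.81 + £2.78 + £20.05 = £38.58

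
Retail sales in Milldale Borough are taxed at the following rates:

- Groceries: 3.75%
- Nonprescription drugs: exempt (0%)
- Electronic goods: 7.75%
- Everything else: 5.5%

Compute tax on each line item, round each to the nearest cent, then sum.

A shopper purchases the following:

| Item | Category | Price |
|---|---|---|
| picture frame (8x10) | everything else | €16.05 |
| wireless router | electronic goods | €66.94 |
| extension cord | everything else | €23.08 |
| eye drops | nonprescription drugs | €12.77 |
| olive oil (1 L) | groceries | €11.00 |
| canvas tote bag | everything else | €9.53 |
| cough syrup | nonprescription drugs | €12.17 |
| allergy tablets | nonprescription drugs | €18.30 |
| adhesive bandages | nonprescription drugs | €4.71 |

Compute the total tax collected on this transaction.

Picture frame (8x10) €16.05: everything else → 5.5% → €0.88
Wireless router €66.94: electronic goods → 7.75% → €5.19
Extension cord €23.08: everything else → 5.5% → €1.27
Eye drops €12.77: nonprescription drugs → 0% → €0.00
Olive oil (1 L) €11.00: groceries → 3.75% → €0.41
Canvas tote bag €9.53: everything else → 5.5% → €0.52
Cough syrup €12.17: nonprescription drugs → 0% → €0.00
Allergy tablets €18.30: nonprescription drugs → 0% → €0.00
Adhesive bandages €4.71: nonprescription drugs → 0% → €0.00
Total tax = €0.88 + €5.19 + €1.27 + €0.41 + €0.52 = €8.27

€8.27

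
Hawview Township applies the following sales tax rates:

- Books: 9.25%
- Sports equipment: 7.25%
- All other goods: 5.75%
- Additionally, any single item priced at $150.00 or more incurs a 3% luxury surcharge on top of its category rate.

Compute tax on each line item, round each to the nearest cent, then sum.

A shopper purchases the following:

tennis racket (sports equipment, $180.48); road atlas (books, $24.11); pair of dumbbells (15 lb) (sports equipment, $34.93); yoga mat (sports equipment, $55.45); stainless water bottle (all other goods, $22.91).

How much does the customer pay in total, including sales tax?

Tennis racket $180.48: sports equipment → 7.25% + 3% surcharge = 10.25% → $18.50
Road atlas $24.11: books → 9.25% → $2.23
Pair of dumbbells (15 lb) $34.93: sports equipment → 7.25% → $2.53
Yoga mat $55.45: sports equipment → 7.25% → $4.02
Stainless water bottle $22.91: all other goods → 5.75% → $1.32
Subtotal = $317.88; tax = $28.60; total due = $346.48

$346.48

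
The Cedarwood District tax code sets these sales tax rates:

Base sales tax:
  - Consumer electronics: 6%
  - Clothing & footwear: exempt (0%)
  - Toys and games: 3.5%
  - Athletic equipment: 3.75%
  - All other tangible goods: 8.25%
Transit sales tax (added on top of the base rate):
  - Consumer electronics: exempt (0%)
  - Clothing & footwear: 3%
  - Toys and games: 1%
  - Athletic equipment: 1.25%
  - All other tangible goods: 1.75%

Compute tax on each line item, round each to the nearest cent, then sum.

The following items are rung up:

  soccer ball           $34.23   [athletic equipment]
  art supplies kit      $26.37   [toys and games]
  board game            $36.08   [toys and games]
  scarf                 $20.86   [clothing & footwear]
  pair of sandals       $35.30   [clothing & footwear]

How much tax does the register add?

Soccer ball $34.23: athletic equipment → 3.75% + 1.25% transit = 5% → $1.71
Art supplies kit $26.37: toys and games → 3.5% + 1% transit = 4.5% → $1.19
Board game $36.08: toys and games → 3.5% + 1% transit = 4.5% → $1.62
Scarf $20.86: clothing & footwear → 0% + 3% transit = 3% → $0.63
Pair of sandals $35.30: clothing & footwear → 0% + 3% transit = 3% → $1.06
Total tax = $1.71 + $1.19 + $1.62 + $0.63 + $1.06 = $6.21

$6.21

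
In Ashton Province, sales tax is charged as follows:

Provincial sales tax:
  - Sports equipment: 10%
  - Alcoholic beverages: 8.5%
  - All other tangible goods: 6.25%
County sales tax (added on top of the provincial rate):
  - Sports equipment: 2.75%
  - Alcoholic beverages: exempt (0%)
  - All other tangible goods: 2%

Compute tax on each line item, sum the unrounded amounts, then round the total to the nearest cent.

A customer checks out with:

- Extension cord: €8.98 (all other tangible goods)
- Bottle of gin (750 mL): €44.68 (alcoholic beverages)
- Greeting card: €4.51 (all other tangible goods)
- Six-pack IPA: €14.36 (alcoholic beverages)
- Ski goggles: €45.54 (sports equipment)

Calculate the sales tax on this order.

Extension cord €8.98: all other tangible goods → 6.25% + 2% county = 8.25% → €0.74085
Bottle of gin (750 mL) €44.68: alcoholic beverages → 8.5% + 0% county = 8.5% → €3.7978
Greeting card €4.51: all other tangible goods → 6.25% + 2% county = 8.25% → €0.372075
Six-pack IPA €14.36: alcoholic beverages → 8.5% + 0% county = 8.5% → €1.2206
Ski goggles €45.54: sports equipment → 10% + 2.75% county = 12.75% → €5.80635
Unrounded tax sum = €11.937675 → €11.94

€11.94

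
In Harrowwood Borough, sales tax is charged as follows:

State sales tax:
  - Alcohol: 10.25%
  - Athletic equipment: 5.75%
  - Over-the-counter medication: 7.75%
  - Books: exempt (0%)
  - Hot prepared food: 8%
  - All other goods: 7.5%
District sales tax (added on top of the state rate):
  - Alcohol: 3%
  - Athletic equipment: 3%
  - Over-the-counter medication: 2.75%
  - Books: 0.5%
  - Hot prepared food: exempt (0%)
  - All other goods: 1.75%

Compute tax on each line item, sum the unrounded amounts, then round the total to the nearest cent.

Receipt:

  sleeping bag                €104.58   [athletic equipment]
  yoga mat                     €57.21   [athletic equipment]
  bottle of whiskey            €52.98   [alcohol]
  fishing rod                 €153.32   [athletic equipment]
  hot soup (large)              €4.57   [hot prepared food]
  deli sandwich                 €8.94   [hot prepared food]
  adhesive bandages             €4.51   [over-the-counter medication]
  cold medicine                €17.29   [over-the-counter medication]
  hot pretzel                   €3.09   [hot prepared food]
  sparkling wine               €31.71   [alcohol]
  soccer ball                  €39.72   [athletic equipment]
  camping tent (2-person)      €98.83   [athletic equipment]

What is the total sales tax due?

Sleeping bag €104.58: athletic equipment → 5.75% + 3% district = 8.75% → €9.15075
Yoga mat €57.21: athletic equipment → 5.75% + 3% district = 8.75% → €5.005875
Bottle of whiskey €52.98: alcohol → 10.25% + 3% district = 13.25% → €7.01985
Fishing rod €153.32: athletic equipment → 5.75% + 3% district = 8.75% → €13.4155
Hot soup (large) €4.57: hot prepared food → 8% + 0% district = 8% → €0.3656
Deli sandwich €8.94: hot prepared food → 8% + 0% district = 8% → €0.7152
Adhesive bandages €4.51: over-the-counter medication → 7.75% + 2.75% district = 10.5% → €0.47355
Cold medicine €17.29: over-the-counter medication → 7.75% + 2.75% district = 10.5% → €1.81545
Hot pretzel €3.09: hot prepared food → 8% + 0% district = 8% → €0.2472
Sparkling wine €31.71: alcohol → 10.25% + 3% district = 13.25% → €4.201575
Soccer ball €39.72: athletic equipment → 5.75% + 3% district = 8.75% → €3.4755
Camping tent (2-person) €98.83: athletic equipment → 5.75% + 3% district = 8.75% → €8.647625
Unrounded tax sum = €54.533675 → €54.53

€54.53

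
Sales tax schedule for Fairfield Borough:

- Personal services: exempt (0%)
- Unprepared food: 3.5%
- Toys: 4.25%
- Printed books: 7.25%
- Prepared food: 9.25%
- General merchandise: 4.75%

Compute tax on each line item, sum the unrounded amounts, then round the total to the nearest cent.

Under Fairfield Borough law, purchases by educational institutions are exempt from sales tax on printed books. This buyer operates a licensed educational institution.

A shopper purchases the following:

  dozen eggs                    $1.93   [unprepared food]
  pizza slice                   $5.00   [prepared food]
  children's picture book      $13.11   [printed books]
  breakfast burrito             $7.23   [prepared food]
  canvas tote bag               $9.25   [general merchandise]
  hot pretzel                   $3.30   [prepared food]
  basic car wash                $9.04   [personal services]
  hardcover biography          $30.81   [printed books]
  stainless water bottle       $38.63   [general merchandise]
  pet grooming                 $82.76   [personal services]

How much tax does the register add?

Dozen eggs $1.93: unprepared food → 3.5% → $0.06755
Pizza slice $5.00: prepared food → 9.25% → $0.4625
Children's picture book $13.11: printed books, buyer-exempt → 0% → $0.00
Breakfast burrito $7.23: prepared food → 9.25% → $0.668775
Canvas tote bag $9.25: general merchandise → 4.75% → $0.439375
Hot pretzel $3.30: prepared food → 9.25% → $0.30525
Basic car wash $9.04: personal services → 0% → $0.00
Hardcover biography $30.81: printed books, buyer-exempt → 0% → $0.00
Stainless water bottle $38.63: general merchandise → 4.75% → $1.834925
Pet grooming $82.76: personal services → 0% → $0.00
Unrounded tax sum = $3.778375 → $3.78

$3.78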